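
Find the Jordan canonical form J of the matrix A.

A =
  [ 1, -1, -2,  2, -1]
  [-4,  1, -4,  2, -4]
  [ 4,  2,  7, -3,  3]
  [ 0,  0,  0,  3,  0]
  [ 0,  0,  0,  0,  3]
J_2(3) ⊕ J_2(3) ⊕ J_1(3)

The characteristic polynomial is
  det(x·I − A) = x^5 - 15*x^4 + 90*x^3 - 270*x^2 + 405*x - 243 = (x - 3)^5

Eigenvalues and multiplicities (the geometric multiplicity of λ is n − rank(A − λI), which equals the number of Jordan blocks for λ):
  λ = 3: algebraic multiplicity = 5, geometric multiplicity = 3

Determining the block sizes for each eigenvalue:
  λ = 3: with am = 5 and gm = 3, the partition is not yet determined (e.g. several partitions of 5 into 3 parts exist). Let N = A − (3)·I. Computing rank(N^1) = 2, rank(N^2) = 0; the number of blocks of size ≥ j is rank(N^{j−1}) − rank(N^j), giving [3, 2]. So we have 2 block(s) of size 2, 1 block(s) of size 1 → block sizes [2, 2, 1]

Assembling the blocks gives a Jordan form
J =
  [3, 1, 0, 0, 0]
  [0, 3, 0, 0, 0]
  [0, 0, 3, 1, 0]
  [0, 0, 0, 3, 0]
  [0, 0, 0, 0, 3]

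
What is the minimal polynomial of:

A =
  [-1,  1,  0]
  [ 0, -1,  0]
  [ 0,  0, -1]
x^2 + 2*x + 1

The characteristic polynomial is χ_A(x) = (x + 1)^3, so the eigenvalues are known. The minimal polynomial is
  m_A(x) = Π_λ (x − λ)^{k_λ}
where k_λ is the size of the *largest* Jordan block for λ (equivalently, the smallest k with (A − λI)^k v = 0 for every generalised eigenvector v of λ).

  λ = -1: largest Jordan block has size 2, contributing (x + 1)^2

So m_A(x) = (x + 1)^2 = x^2 + 2*x + 1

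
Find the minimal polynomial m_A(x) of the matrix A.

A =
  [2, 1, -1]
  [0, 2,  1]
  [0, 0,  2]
x^3 - 6*x^2 + 12*x - 8

The characteristic polynomial is χ_A(x) = (x - 2)^3, so the eigenvalues are known. The minimal polynomial is
  m_A(x) = Π_λ (x − λ)^{k_λ}
where k_λ is the size of the *largest* Jordan block for λ (equivalently, the smallest k with (A − λI)^k v = 0 for every generalised eigenvector v of λ).

  λ = 2: largest Jordan block has size 3, contributing (x − 2)^3

So m_A(x) = (x - 2)^3 = x^3 - 6*x^2 + 12*x - 8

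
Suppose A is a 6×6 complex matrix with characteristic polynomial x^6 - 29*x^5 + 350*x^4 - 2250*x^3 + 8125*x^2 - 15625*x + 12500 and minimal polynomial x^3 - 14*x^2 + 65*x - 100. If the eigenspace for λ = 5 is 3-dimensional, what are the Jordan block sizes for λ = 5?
Block sizes for λ = 5: [2, 2, 1]

Step 1 — from the characteristic polynomial, algebraic multiplicity of λ = 5 is 5. From dim ker(A − (5)·I) = 3, there are exactly 3 Jordan blocks for λ = 5.
Step 2 — from the minimal polynomial, the factor (x − 5)^2 tells us the largest block for λ = 5 has size 2.
Step 3 — with total size 5, 3 blocks, and largest block 2, the block sizes (in nonincreasing order) are [2, 2, 1].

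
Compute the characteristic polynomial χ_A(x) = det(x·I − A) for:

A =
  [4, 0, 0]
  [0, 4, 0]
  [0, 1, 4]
x^3 - 12*x^2 + 48*x - 64

Expanding det(x·I − A) (e.g. by cofactor expansion or by noting that A is similar to its Jordan form J, which has the same characteristic polynomial as A) gives
  χ_A(x) = x^3 - 12*x^2 + 48*x - 64
which factors as (x - 4)^3. The eigenvalues (with algebraic multiplicities) are λ = 4 with multiplicity 3.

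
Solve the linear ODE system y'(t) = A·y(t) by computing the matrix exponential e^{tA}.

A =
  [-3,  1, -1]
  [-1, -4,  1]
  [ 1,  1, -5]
e^{tA} =
  [-t^2*exp(-4*t)/2 + t*exp(-4*t) + exp(-4*t), t*exp(-4*t), t^2*exp(-4*t)/2 - t*exp(-4*t)]
  [-t*exp(-4*t), exp(-4*t), t*exp(-4*t)]
  [-t^2*exp(-4*t)/2 + t*exp(-4*t), t*exp(-4*t), t^2*exp(-4*t)/2 - t*exp(-4*t) + exp(-4*t)]

Strategy: write A = P · J · P⁻¹ where J is a Jordan canonical form, so e^{tA} = P · e^{tJ} · P⁻¹, and e^{tJ} can be computed block-by-block.

A has Jordan form
J =
  [-4,  1,  0]
  [ 0, -4,  1]
  [ 0,  0, -4]
(up to reordering of blocks).

Per-block formulas:
  For a 3×3 Jordan block J_3(-4): exp(t · J_3(-4)) = e^(-4t)·(I + t·N + (t^2/2)·N^2), where N is the 3×3 nilpotent shift.

After assembling e^{tJ} and conjugating by P, we get:

e^{tA} =
  [-t^2*exp(-4*t)/2 + t*exp(-4*t) + exp(-4*t), t*exp(-4*t), t^2*exp(-4*t)/2 - t*exp(-4*t)]
  [-t*exp(-4*t), exp(-4*t), t*exp(-4*t)]
  [-t^2*exp(-4*t)/2 + t*exp(-4*t), t*exp(-4*t), t^2*exp(-4*t)/2 - t*exp(-4*t) + exp(-4*t)]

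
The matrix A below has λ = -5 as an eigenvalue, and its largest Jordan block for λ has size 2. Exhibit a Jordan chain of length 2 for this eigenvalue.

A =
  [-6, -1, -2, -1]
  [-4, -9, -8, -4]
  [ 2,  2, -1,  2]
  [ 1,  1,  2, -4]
A Jordan chain for λ = -5 of length 2:
v_1 = (-1, -4, 2, 1)ᵀ
v_2 = (1, 0, 0, 0)ᵀ

Let N = A − (-5)·I. We want v_2 with N^2 v_2 = 0 but N^1 v_2 ≠ 0; then v_{j-1} := N · v_j for j = 2, …, 2.

Pick v_2 = (1, 0, 0, 0)ᵀ.
Then v_1 = N · v_2 = (-1, -4, 2, 1)ᵀ.

Sanity check: (A − (-5)·I) v_1 = (0, 0, 0, 0)ᵀ = 0. ✓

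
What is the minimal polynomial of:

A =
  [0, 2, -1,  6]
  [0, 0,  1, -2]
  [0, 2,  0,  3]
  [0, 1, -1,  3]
x^4 - 3*x^3 + 3*x^2 - x

The characteristic polynomial is χ_A(x) = x*(x - 1)^3, so the eigenvalues are known. The minimal polynomial is
  m_A(x) = Π_λ (x − λ)^{k_λ}
where k_λ is the size of the *largest* Jordan block for λ (equivalently, the smallest k with (A − λI)^k v = 0 for every generalised eigenvector v of λ).

  λ = 0: largest Jordan block has size 1, contributing (x − 0)
  λ = 1: largest Jordan block has size 3, contributing (x − 1)^3

So m_A(x) = x*(x - 1)^3 = x^4 - 3*x^3 + 3*x^2 - x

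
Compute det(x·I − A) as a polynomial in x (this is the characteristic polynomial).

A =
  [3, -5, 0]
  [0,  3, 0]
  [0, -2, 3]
x^3 - 9*x^2 + 27*x - 27

Expanding det(x·I − A) (e.g. by cofactor expansion or by noting that A is similar to its Jordan form J, which has the same characteristic polynomial as A) gives
  χ_A(x) = x^3 - 9*x^2 + 27*x - 27
which factors as (x - 3)^3. The eigenvalues (with algebraic multiplicities) are λ = 3 with multiplicity 3.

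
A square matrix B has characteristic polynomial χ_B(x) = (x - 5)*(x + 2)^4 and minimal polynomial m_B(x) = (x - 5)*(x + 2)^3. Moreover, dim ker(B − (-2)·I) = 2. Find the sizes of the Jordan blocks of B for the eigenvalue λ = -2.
Block sizes for λ = -2: [3, 1]

Step 1 — from the characteristic polynomial, algebraic multiplicity of λ = -2 is 4. From dim ker(B − (-2)·I) = 2, there are exactly 2 Jordan blocks for λ = -2.
Step 2 — from the minimal polynomial, the factor (x + 2)^3 tells us the largest block for λ = -2 has size 3.
Step 3 — with total size 4, 2 blocks, and largest block 3, the block sizes (in nonincreasing order) are [3, 1].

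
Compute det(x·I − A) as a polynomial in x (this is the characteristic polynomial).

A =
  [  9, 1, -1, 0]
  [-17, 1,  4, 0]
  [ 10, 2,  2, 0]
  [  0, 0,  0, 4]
x^4 - 16*x^3 + 96*x^2 - 256*x + 256

Expanding det(x·I − A) (e.g. by cofactor expansion or by noting that A is similar to its Jordan form J, which has the same characteristic polynomial as A) gives
  χ_A(x) = x^4 - 16*x^3 + 96*x^2 - 256*x + 256
which factors as (x - 4)^4. The eigenvalues (with algebraic multiplicities) are λ = 4 with multiplicity 4.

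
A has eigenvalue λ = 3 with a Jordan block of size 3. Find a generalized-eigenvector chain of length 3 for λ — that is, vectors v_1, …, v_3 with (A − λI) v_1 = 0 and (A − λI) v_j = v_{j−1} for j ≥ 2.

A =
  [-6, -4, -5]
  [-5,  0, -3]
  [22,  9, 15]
A Jordan chain for λ = 3 of length 3:
v_1 = (-9, -6, 21)ᵀ
v_2 = (-9, -5, 22)ᵀ
v_3 = (1, 0, 0)ᵀ

Let N = A − (3)·I. We want v_3 with N^3 v_3 = 0 but N^2 v_3 ≠ 0; then v_{j-1} := N · v_j for j = 3, …, 2.

Pick v_3 = (1, 0, 0)ᵀ.
Then v_2 = N · v_3 = (-9, -5, 22)ᵀ.
Then v_1 = N · v_2 = (-9, -6, 21)ᵀ.

Sanity check: (A − (3)·I) v_1 = (0, 0, 0)ᵀ = 0. ✓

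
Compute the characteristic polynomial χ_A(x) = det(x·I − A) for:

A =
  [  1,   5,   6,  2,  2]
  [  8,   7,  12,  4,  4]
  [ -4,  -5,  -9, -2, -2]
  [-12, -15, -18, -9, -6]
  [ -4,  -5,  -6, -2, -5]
x^5 + 15*x^4 + 90*x^3 + 270*x^2 + 405*x + 243

Expanding det(x·I − A) (e.g. by cofactor expansion or by noting that A is similar to its Jordan form J, which has the same characteristic polynomial as A) gives
  χ_A(x) = x^5 + 15*x^4 + 90*x^3 + 270*x^2 + 405*x + 243
which factors as (x + 3)^5. The eigenvalues (with algebraic multiplicities) are λ = -3 with multiplicity 5.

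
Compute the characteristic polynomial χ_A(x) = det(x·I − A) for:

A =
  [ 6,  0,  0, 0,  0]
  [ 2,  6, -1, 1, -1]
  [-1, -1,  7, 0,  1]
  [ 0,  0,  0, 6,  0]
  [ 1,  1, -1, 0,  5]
x^5 - 30*x^4 + 360*x^3 - 2160*x^2 + 6480*x - 7776

Expanding det(x·I − A) (e.g. by cofactor expansion or by noting that A is similar to its Jordan form J, which has the same characteristic polynomial as A) gives
  χ_A(x) = x^5 - 30*x^4 + 360*x^3 - 2160*x^2 + 6480*x - 7776
which factors as (x - 6)^5. The eigenvalues (with algebraic multiplicities) are λ = 6 with multiplicity 5.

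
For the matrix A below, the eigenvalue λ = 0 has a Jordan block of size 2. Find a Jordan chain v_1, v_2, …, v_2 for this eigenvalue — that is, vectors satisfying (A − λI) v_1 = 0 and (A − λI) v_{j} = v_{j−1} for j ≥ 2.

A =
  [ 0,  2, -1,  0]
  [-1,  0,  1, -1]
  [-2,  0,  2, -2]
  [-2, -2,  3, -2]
A Jordan chain for λ = 0 of length 2:
v_1 = (0, -1, -2, -2)ᵀ
v_2 = (1, 0, 0, 0)ᵀ

Let N = A − (0)·I. We want v_2 with N^2 v_2 = 0 but N^1 v_2 ≠ 0; then v_{j-1} := N · v_j for j = 2, …, 2.

Pick v_2 = (1, 0, 0, 0)ᵀ.
Then v_1 = N · v_2 = (0, -1, -2, -2)ᵀ.

Sanity check: (A − (0)·I) v_1 = (0, 0, 0, 0)ᵀ = 0. ✓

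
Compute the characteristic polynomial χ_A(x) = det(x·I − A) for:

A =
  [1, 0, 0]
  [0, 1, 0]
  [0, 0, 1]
x^3 - 3*x^2 + 3*x - 1

Expanding det(x·I − A) (e.g. by cofactor expansion or by noting that A is similar to its Jordan form J, which has the same characteristic polynomial as A) gives
  χ_A(x) = x^3 - 3*x^2 + 3*x - 1
which factors as (x - 1)^3. The eigenvalues (with algebraic multiplicities) are λ = 1 with multiplicity 3.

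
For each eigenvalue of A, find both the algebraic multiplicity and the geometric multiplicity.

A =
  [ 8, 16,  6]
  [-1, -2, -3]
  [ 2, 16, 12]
λ = 6: alg = 3, geom = 2

Step 1 — factor the characteristic polynomial to read off the algebraic multiplicities:
  χ_A(x) = (x - 6)^3

Step 2 — compute geometric multiplicities via the rank-nullity identity g(λ) = n − rank(A − λI):
  rank(A − (6)·I) = 1, so dim ker(A − (6)·I) = n − 1 = 2

Summary:
  λ = 6: algebraic multiplicity = 3, geometric multiplicity = 2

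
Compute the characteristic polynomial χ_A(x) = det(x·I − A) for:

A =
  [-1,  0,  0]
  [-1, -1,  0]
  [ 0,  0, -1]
x^3 + 3*x^2 + 3*x + 1

Expanding det(x·I − A) (e.g. by cofactor expansion or by noting that A is similar to its Jordan form J, which has the same characteristic polynomial as A) gives
  χ_A(x) = x^3 + 3*x^2 + 3*x + 1
which factors as (x + 1)^3. The eigenvalues (with algebraic multiplicities) are λ = -1 with multiplicity 3.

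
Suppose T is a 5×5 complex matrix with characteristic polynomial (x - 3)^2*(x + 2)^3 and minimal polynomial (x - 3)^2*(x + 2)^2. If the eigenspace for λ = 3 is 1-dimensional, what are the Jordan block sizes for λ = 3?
Block sizes for λ = 3: [2]

Step 1 — from the characteristic polynomial, algebraic multiplicity of λ = 3 is 2. From dim ker(T − (3)·I) = 1, there are exactly 1 Jordan blocks for λ = 3.
Step 2 — from the minimal polynomial, the factor (x − 3)^2 tells us the largest block for λ = 3 has size 2.
Step 3 — with total size 2, 1 blocks, and largest block 2, the block sizes (in nonincreasing order) are [2].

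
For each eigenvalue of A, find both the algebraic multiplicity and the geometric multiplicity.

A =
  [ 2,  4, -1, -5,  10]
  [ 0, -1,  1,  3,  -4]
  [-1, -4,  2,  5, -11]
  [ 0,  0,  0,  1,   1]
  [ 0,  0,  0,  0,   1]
λ = 1: alg = 5, geom = 2

Step 1 — factor the characteristic polynomial to read off the algebraic multiplicities:
  χ_A(x) = (x - 1)^5

Step 2 — compute geometric multiplicities via the rank-nullity identity g(λ) = n − rank(A − λI):
  rank(A − (1)·I) = 3, so dim ker(A − (1)·I) = n − 3 = 2

Summary:
  λ = 1: algebraic multiplicity = 5, geometric multiplicity = 2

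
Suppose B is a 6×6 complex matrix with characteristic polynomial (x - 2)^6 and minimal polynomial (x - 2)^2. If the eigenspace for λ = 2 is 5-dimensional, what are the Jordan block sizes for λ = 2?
Block sizes for λ = 2: [2, 1, 1, 1, 1]

Step 1 — from the characteristic polynomial, algebraic multiplicity of λ = 2 is 6. From dim ker(B − (2)·I) = 5, there are exactly 5 Jordan blocks for λ = 2.
Step 2 — from the minimal polynomial, the factor (x − 2)^2 tells us the largest block for λ = 2 has size 2.
Step 3 — with total size 6, 5 blocks, and largest block 2, the block sizes (in nonincreasing order) are [2, 1, 1, 1, 1].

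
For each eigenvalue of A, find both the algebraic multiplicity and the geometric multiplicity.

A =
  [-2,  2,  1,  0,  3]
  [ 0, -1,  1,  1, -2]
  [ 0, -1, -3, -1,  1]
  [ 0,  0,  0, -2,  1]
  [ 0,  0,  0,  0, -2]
λ = -2: alg = 5, geom = 2

Step 1 — factor the characteristic polynomial to read off the algebraic multiplicities:
  χ_A(x) = (x + 2)^5

Step 2 — compute geometric multiplicities via the rank-nullity identity g(λ) = n − rank(A − λI):
  rank(A − (-2)·I) = 3, so dim ker(A − (-2)·I) = n − 3 = 2

Summary:
  λ = -2: algebraic multiplicity = 5, geometric multiplicity = 2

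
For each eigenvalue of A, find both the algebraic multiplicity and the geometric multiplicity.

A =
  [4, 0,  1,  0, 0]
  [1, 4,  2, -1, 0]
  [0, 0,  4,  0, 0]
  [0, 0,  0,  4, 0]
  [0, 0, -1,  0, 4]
λ = 4: alg = 5, geom = 3

Step 1 — factor the characteristic polynomial to read off the algebraic multiplicities:
  χ_A(x) = (x - 4)^5

Step 2 — compute geometric multiplicities via the rank-nullity identity g(λ) = n − rank(A − λI):
  rank(A − (4)·I) = 2, so dim ker(A − (4)·I) = n − 2 = 3

Summary:
  λ = 4: algebraic multiplicity = 5, geometric multiplicity = 3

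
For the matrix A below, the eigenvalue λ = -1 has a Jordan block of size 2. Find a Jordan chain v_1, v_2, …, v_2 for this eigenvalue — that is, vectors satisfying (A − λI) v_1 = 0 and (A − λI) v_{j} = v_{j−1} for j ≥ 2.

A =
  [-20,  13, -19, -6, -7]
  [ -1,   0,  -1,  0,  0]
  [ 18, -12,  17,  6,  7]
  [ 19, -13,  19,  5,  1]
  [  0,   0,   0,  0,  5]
A Jordan chain for λ = -1 of length 2:
v_1 = (1, 1, 0, -1, 0)ᵀ
v_2 = (2, 3, 0, 0, 0)ᵀ

Let N = A − (-1)·I. We want v_2 with N^2 v_2 = 0 but N^1 v_2 ≠ 0; then v_{j-1} := N · v_j for j = 2, …, 2.

Pick v_2 = (2, 3, 0, 0, 0)ᵀ.
Then v_1 = N · v_2 = (1, 1, 0, -1, 0)ᵀ.

Sanity check: (A − (-1)·I) v_1 = (0, 0, 0, 0, 0)ᵀ = 0. ✓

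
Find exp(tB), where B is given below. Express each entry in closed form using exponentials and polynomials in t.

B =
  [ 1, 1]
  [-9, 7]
e^{tB} =
  [-3*t*exp(4*t) + exp(4*t), t*exp(4*t)]
  [-9*t*exp(4*t), 3*t*exp(4*t) + exp(4*t)]

Strategy: write B = P · J · P⁻¹ where J is a Jordan canonical form, so e^{tB} = P · e^{tJ} · P⁻¹, and e^{tJ} can be computed block-by-block.

B has Jordan form
J =
  [4, 1]
  [0, 4]
(up to reordering of blocks).

Per-block formulas:
  For a 2×2 Jordan block J_2(4): exp(t · J_2(4)) = e^(4t)·(I + t·N), where N is the 2×2 nilpotent shift.

After assembling e^{tJ} and conjugating by P, we get:

e^{tB} =
  [-3*t*exp(4*t) + exp(4*t), t*exp(4*t)]
  [-9*t*exp(4*t), 3*t*exp(4*t) + exp(4*t)]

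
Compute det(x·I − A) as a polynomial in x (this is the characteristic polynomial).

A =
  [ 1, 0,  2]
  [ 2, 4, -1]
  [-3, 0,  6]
x^3 - 11*x^2 + 40*x - 48

Expanding det(x·I − A) (e.g. by cofactor expansion or by noting that A is similar to its Jordan form J, which has the same characteristic polynomial as A) gives
  χ_A(x) = x^3 - 11*x^2 + 40*x - 48
which factors as (x - 4)^2*(x - 3). The eigenvalues (with algebraic multiplicities) are λ = 3 with multiplicity 1, λ = 4 with multiplicity 2.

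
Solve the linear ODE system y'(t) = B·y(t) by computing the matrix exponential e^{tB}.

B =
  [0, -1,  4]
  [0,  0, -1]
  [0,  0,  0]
e^{tB} =
  [1, -t, t^2/2 + 4*t]
  [0, 1, -t]
  [0, 0, 1]

Strategy: write B = P · J · P⁻¹ where J is a Jordan canonical form, so e^{tB} = P · e^{tJ} · P⁻¹, and e^{tJ} can be computed block-by-block.

B has Jordan form
J =
  [0, 1, 0]
  [0, 0, 1]
  [0, 0, 0]
(up to reordering of blocks).

Per-block formulas:
  For a 3×3 Jordan block J_3(0): exp(t · J_3(0)) = e^(0t)·(I + t·N + (t^2/2)·N^2), where N is the 3×3 nilpotent shift.

After assembling e^{tJ} and conjugating by P, we get:

e^{tB} =
  [1, -t, t^2/2 + 4*t]
  [0, 1, -t]
  [0, 0, 1]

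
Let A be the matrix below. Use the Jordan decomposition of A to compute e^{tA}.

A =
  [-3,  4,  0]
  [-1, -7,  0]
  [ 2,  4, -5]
e^{tA} =
  [2*t*exp(-5*t) + exp(-5*t), 4*t*exp(-5*t), 0]
  [-t*exp(-5*t), -2*t*exp(-5*t) + exp(-5*t), 0]
  [2*t*exp(-5*t), 4*t*exp(-5*t), exp(-5*t)]

Strategy: write A = P · J · P⁻¹ where J is a Jordan canonical form, so e^{tA} = P · e^{tJ} · P⁻¹, and e^{tJ} can be computed block-by-block.

A has Jordan form
J =
  [-5,  1,  0]
  [ 0, -5,  0]
  [ 0,  0, -5]
(up to reordering of blocks).

Per-block formulas:
  For a 1×1 block at λ = -5: exp(t · [-5]) = [e^(-5t)].
  For a 2×2 Jordan block J_2(-5): exp(t · J_2(-5)) = e^(-5t)·(I + t·N), where N is the 2×2 nilpotent shift.

After assembling e^{tJ} and conjugating by P, we get:

e^{tA} =
  [2*t*exp(-5*t) + exp(-5*t), 4*t*exp(-5*t), 0]
  [-t*exp(-5*t), -2*t*exp(-5*t) + exp(-5*t), 0]
  [2*t*exp(-5*t), 4*t*exp(-5*t), exp(-5*t)]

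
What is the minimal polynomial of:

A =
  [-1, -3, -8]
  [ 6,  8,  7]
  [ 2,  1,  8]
x^3 - 15*x^2 + 75*x - 125

The characteristic polynomial is χ_A(x) = (x - 5)^3, so the eigenvalues are known. The minimal polynomial is
  m_A(x) = Π_λ (x − λ)^{k_λ}
where k_λ is the size of the *largest* Jordan block for λ (equivalently, the smallest k with (A − λI)^k v = 0 for every generalised eigenvector v of λ).

  λ = 5: largest Jordan block has size 3, contributing (x − 5)^3

So m_A(x) = (x - 5)^3 = x^3 - 15*x^2 + 75*x - 125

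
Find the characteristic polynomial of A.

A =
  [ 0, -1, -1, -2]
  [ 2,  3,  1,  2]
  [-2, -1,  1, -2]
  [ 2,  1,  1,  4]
x^4 - 8*x^3 + 24*x^2 - 32*x + 16

Expanding det(x·I − A) (e.g. by cofactor expansion or by noting that A is similar to its Jordan form J, which has the same characteristic polynomial as A) gives
  χ_A(x) = x^4 - 8*x^3 + 24*x^2 - 32*x + 16
which factors as (x - 2)^4. The eigenvalues (with algebraic multiplicities) are λ = 2 with multiplicity 4.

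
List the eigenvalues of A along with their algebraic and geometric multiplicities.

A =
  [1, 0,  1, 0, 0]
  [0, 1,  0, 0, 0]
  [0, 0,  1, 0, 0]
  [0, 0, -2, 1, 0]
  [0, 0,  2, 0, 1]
λ = 1: alg = 5, geom = 4

Step 1 — factor the characteristic polynomial to read off the algebraic multiplicities:
  χ_A(x) = (x - 1)^5

Step 2 — compute geometric multiplicities via the rank-nullity identity g(λ) = n − rank(A − λI):
  rank(A − (1)·I) = 1, so dim ker(A − (1)·I) = n − 1 = 4

Summary:
  λ = 1: algebraic multiplicity = 5, geometric multiplicity = 4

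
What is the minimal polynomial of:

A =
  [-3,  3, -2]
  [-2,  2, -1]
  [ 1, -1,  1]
x^3

The characteristic polynomial is χ_A(x) = x^3, so the eigenvalues are known. The minimal polynomial is
  m_A(x) = Π_λ (x − λ)^{k_λ}
where k_λ is the size of the *largest* Jordan block for λ (equivalently, the smallest k with (A − λI)^k v = 0 for every generalised eigenvector v of λ).

  λ = 0: largest Jordan block has size 3, contributing (x − 0)^3

So m_A(x) = x^3 = x^3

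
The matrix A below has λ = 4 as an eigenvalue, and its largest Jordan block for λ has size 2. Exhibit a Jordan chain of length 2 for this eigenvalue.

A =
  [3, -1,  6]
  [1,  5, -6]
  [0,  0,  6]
A Jordan chain for λ = 4 of length 2:
v_1 = (-1, 1, 0)ᵀ
v_2 = (1, 0, 0)ᵀ

Let N = A − (4)·I. We want v_2 with N^2 v_2 = 0 but N^1 v_2 ≠ 0; then v_{j-1} := N · v_j for j = 2, …, 2.

Pick v_2 = (1, 0, 0)ᵀ.
Then v_1 = N · v_2 = (-1, 1, 0)ᵀ.

Sanity check: (A − (4)·I) v_1 = (0, 0, 0)ᵀ = 0. ✓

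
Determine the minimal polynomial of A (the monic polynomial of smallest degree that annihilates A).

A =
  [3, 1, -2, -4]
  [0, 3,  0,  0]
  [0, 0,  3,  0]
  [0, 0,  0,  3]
x^2 - 6*x + 9

The characteristic polynomial is χ_A(x) = (x - 3)^4, so the eigenvalues are known. The minimal polynomial is
  m_A(x) = Π_λ (x − λ)^{k_λ}
where k_λ is the size of the *largest* Jordan block for λ (equivalently, the smallest k with (A − λI)^k v = 0 for every generalised eigenvector v of λ).

  λ = 3: largest Jordan block has size 2, contributing (x − 3)^2

So m_A(x) = (x - 3)^2 = x^2 - 6*x + 9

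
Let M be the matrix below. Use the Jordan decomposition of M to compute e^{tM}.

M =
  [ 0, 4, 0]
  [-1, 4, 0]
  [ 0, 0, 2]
e^{tM} =
  [-2*t*exp(2*t) + exp(2*t), 4*t*exp(2*t), 0]
  [-t*exp(2*t), 2*t*exp(2*t) + exp(2*t), 0]
  [0, 0, exp(2*t)]

Strategy: write M = P · J · P⁻¹ where J is a Jordan canonical form, so e^{tM} = P · e^{tJ} · P⁻¹, and e^{tJ} can be computed block-by-block.

M has Jordan form
J =
  [2, 1, 0]
  [0, 2, 0]
  [0, 0, 2]
(up to reordering of blocks).

Per-block formulas:
  For a 2×2 Jordan block J_2(2): exp(t · J_2(2)) = e^(2t)·(I + t·N), where N is the 2×2 nilpotent shift.
  For a 1×1 block at λ = 2: exp(t · [2]) = [e^(2t)].

After assembling e^{tJ} and conjugating by P, we get:

e^{tM} =
  [-2*t*exp(2*t) + exp(2*t), 4*t*exp(2*t), 0]
  [-t*exp(2*t), 2*t*exp(2*t) + exp(2*t), 0]
  [0, 0, exp(2*t)]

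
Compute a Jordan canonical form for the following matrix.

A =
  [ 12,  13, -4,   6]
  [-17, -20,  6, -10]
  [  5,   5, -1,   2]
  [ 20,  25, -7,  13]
J_2(1) ⊕ J_2(1)

The characteristic polynomial is
  det(x·I − A) = x^4 - 4*x^3 + 6*x^2 - 4*x + 1 = (x - 1)^4

Eigenvalues and multiplicities (the geometric multiplicity of λ is n − rank(A − λI), which equals the number of Jordan blocks for λ):
  λ = 1: algebraic multiplicity = 4, geometric multiplicity = 2

Determining the block sizes for each eigenvalue:
  λ = 1: with am = 4 and gm = 2, the partition is not yet determined (e.g. several partitions of 4 into 2 parts exist). Let N = A − (1)·I. Computing rank(N^1) = 2, rank(N^2) = 0; the number of blocks of size ≥ j is rank(N^{j−1}) − rank(N^j), giving [2, 2]. So we have 2 block(s) of size 2 → block sizes [2, 2]

Assembling the blocks gives a Jordan form
J =
  [1, 1, 0, 0]
  [0, 1, 0, 0]
  [0, 0, 1, 1]
  [0, 0, 0, 1]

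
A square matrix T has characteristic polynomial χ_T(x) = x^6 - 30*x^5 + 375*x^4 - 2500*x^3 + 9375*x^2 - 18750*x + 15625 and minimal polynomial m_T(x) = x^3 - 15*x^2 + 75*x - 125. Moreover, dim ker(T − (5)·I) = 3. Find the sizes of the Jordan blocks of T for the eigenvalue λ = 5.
Block sizes for λ = 5: [3, 2, 1]

Step 1 — from the characteristic polynomial, algebraic multiplicity of λ = 5 is 6. From dim ker(T − (5)·I) = 3, there are exactly 3 Jordan blocks for λ = 5.
Step 2 — from the minimal polynomial, the factor (x − 5)^3 tells us the largest block for λ = 5 has size 3.
Step 3 — with total size 6, 3 blocks, and largest block 3, the block sizes (in nonincreasing order) are [3, 2, 1].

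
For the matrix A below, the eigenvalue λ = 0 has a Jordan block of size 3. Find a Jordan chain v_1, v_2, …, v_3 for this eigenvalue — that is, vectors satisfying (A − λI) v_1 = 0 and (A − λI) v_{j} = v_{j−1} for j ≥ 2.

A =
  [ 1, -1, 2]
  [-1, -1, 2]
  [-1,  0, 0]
A Jordan chain for λ = 0 of length 3:
v_1 = (0, -2, -1)ᵀ
v_2 = (1, -1, -1)ᵀ
v_3 = (1, 0, 0)ᵀ

Let N = A − (0)·I. We want v_3 with N^3 v_3 = 0 but N^2 v_3 ≠ 0; then v_{j-1} := N · v_j for j = 3, …, 2.

Pick v_3 = (1, 0, 0)ᵀ.
Then v_2 = N · v_3 = (1, -1, -1)ᵀ.
Then v_1 = N · v_2 = (0, -2, -1)ᵀ.

Sanity check: (A − (0)·I) v_1 = (0, 0, 0)ᵀ = 0. ✓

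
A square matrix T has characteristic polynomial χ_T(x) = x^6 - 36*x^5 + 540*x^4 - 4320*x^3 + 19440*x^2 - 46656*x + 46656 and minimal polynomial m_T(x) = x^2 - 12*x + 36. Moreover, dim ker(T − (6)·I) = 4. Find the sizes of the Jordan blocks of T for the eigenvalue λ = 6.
Block sizes for λ = 6: [2, 2, 1, 1]

Step 1 — from the characteristic polynomial, algebraic multiplicity of λ = 6 is 6. From dim ker(T − (6)·I) = 4, there are exactly 4 Jordan blocks for λ = 6.
Step 2 — from the minimal polynomial, the factor (x − 6)^2 tells us the largest block for λ = 6 has size 2.
Step 3 — with total size 6, 4 blocks, and largest block 2, the block sizes (in nonincreasing order) are [2, 2, 1, 1].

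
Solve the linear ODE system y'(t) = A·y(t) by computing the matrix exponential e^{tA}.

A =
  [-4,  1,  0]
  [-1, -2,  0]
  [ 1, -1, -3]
e^{tA} =
  [-t*exp(-3*t) + exp(-3*t), t*exp(-3*t), 0]
  [-t*exp(-3*t), t*exp(-3*t) + exp(-3*t), 0]
  [t*exp(-3*t), -t*exp(-3*t), exp(-3*t)]

Strategy: write A = P · J · P⁻¹ where J is a Jordan canonical form, so e^{tA} = P · e^{tJ} · P⁻¹, and e^{tJ} can be computed block-by-block.

A has Jordan form
J =
  [-3,  1,  0]
  [ 0, -3,  0]
  [ 0,  0, -3]
(up to reordering of blocks).

Per-block formulas:
  For a 2×2 Jordan block J_2(-3): exp(t · J_2(-3)) = e^(-3t)·(I + t·N), where N is the 2×2 nilpotent shift.
  For a 1×1 block at λ = -3: exp(t · [-3]) = [e^(-3t)].

After assembling e^{tJ} and conjugating by P, we get:

e^{tA} =
  [-t*exp(-3*t) + exp(-3*t), t*exp(-3*t), 0]
  [-t*exp(-3*t), t*exp(-3*t) + exp(-3*t), 0]
  [t*exp(-3*t), -t*exp(-3*t), exp(-3*t)]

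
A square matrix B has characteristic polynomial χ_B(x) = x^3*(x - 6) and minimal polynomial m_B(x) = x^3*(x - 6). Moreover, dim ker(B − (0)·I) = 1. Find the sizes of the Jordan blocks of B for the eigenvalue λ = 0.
Block sizes for λ = 0: [3]

Step 1 — from the characteristic polynomial, algebraic multiplicity of λ = 0 is 3. From dim ker(B − (0)·I) = 1, there are exactly 1 Jordan blocks for λ = 0.
Step 2 — from the minimal polynomial, the factor (x − 0)^3 tells us the largest block for λ = 0 has size 3.
Step 3 — with total size 3, 1 blocks, and largest block 3, the block sizes (in nonincreasing order) are [3].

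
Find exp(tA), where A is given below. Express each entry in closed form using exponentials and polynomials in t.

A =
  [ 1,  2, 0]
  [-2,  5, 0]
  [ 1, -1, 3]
e^{tA} =
  [-2*t*exp(3*t) + exp(3*t), 2*t*exp(3*t), 0]
  [-2*t*exp(3*t), 2*t*exp(3*t) + exp(3*t), 0]
  [t*exp(3*t), -t*exp(3*t), exp(3*t)]

Strategy: write A = P · J · P⁻¹ where J is a Jordan canonical form, so e^{tA} = P · e^{tJ} · P⁻¹, and e^{tJ} can be computed block-by-block.

A has Jordan form
J =
  [3, 1, 0]
  [0, 3, 0]
  [0, 0, 3]
(up to reordering of blocks).

Per-block formulas:
  For a 2×2 Jordan block J_2(3): exp(t · J_2(3)) = e^(3t)·(I + t·N), where N is the 2×2 nilpotent shift.
  For a 1×1 block at λ = 3: exp(t · [3]) = [e^(3t)].

After assembling e^{tJ} and conjugating by P, we get:

e^{tA} =
  [-2*t*exp(3*t) + exp(3*t), 2*t*exp(3*t), 0]
  [-2*t*exp(3*t), 2*t*exp(3*t) + exp(3*t), 0]
  [t*exp(3*t), -t*exp(3*t), exp(3*t)]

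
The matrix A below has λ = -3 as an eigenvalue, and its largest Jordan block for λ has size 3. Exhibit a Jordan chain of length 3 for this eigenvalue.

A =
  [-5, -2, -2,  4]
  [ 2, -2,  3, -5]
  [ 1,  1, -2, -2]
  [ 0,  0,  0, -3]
A Jordan chain for λ = -3 of length 3:
v_1 = (-2, 1, 1, 0)ᵀ
v_2 = (-2, 2, 1, 0)ᵀ
v_3 = (1, 0, 0, 0)ᵀ

Let N = A − (-3)·I. We want v_3 with N^3 v_3 = 0 but N^2 v_3 ≠ 0; then v_{j-1} := N · v_j for j = 3, …, 2.

Pick v_3 = (1, 0, 0, 0)ᵀ.
Then v_2 = N · v_3 = (-2, 2, 1, 0)ᵀ.
Then v_1 = N · v_2 = (-2, 1, 1, 0)ᵀ.

Sanity check: (A − (-3)·I) v_1 = (0, 0, 0, 0)ᵀ = 0. ✓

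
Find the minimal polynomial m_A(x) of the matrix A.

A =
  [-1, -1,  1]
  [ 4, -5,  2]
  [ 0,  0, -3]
x^2 + 6*x + 9

The characteristic polynomial is χ_A(x) = (x + 3)^3, so the eigenvalues are known. The minimal polynomial is
  m_A(x) = Π_λ (x − λ)^{k_λ}
where k_λ is the size of the *largest* Jordan block for λ (equivalently, the smallest k with (A − λI)^k v = 0 for every generalised eigenvector v of λ).

  λ = -3: largest Jordan block has size 2, contributing (x + 3)^2

So m_A(x) = (x + 3)^2 = x^2 + 6*x + 9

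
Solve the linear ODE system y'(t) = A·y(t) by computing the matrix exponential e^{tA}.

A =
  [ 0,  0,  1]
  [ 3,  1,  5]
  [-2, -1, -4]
e^{tA} =
  [-t^2*exp(-t)/2 + t*exp(-t) + exp(-t), -t^2*exp(-t)/2, -t^2*exp(-t) + t*exp(-t)]
  [-t^2*exp(-t)/2 + 3*t*exp(-t), -t^2*exp(-t)/2 + 2*t*exp(-t) + exp(-t), -t^2*exp(-t) + 5*t*exp(-t)]
  [t^2*exp(-t)/2 - 2*t*exp(-t), t^2*exp(-t)/2 - t*exp(-t), t^2*exp(-t) - 3*t*exp(-t) + exp(-t)]

Strategy: write A = P · J · P⁻¹ where J is a Jordan canonical form, so e^{tA} = P · e^{tJ} · P⁻¹, and e^{tJ} can be computed block-by-block.

A has Jordan form
J =
  [-1,  1,  0]
  [ 0, -1,  1]
  [ 0,  0, -1]
(up to reordering of blocks).

Per-block formulas:
  For a 3×3 Jordan block J_3(-1): exp(t · J_3(-1)) = e^(-1t)·(I + t·N + (t^2/2)·N^2), where N is the 3×3 nilpotent shift.

After assembling e^{tJ} and conjugating by P, we get:

e^{tA} =
  [-t^2*exp(-t)/2 + t*exp(-t) + exp(-t), -t^2*exp(-t)/2, -t^2*exp(-t) + t*exp(-t)]
  [-t^2*exp(-t)/2 + 3*t*exp(-t), -t^2*exp(-t)/2 + 2*t*exp(-t) + exp(-t), -t^2*exp(-t) + 5*t*exp(-t)]
  [t^2*exp(-t)/2 - 2*t*exp(-t), t^2*exp(-t)/2 - t*exp(-t), t^2*exp(-t) - 3*t*exp(-t) + exp(-t)]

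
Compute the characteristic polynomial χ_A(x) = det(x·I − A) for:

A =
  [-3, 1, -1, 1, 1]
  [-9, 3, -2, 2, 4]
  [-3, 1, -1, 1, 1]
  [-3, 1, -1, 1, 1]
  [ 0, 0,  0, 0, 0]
x^5

Expanding det(x·I − A) (e.g. by cofactor expansion or by noting that A is similar to its Jordan form J, which has the same characteristic polynomial as A) gives
  χ_A(x) = x^5
which factors as x^5. The eigenvalues (with algebraic multiplicities) are λ = 0 with multiplicity 5.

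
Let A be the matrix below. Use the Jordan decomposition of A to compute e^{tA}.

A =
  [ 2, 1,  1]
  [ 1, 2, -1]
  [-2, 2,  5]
e^{tA} =
  [-t*exp(3*t) + exp(3*t), t*exp(3*t), t*exp(3*t)]
  [t*exp(3*t), -t*exp(3*t) + exp(3*t), -t*exp(3*t)]
  [-2*t*exp(3*t), 2*t*exp(3*t), 2*t*exp(3*t) + exp(3*t)]

Strategy: write A = P · J · P⁻¹ where J is a Jordan canonical form, so e^{tA} = P · e^{tJ} · P⁻¹, and e^{tJ} can be computed block-by-block.

A has Jordan form
J =
  [3, 1, 0]
  [0, 3, 0]
  [0, 0, 3]
(up to reordering of blocks).

Per-block formulas:
  For a 2×2 Jordan block J_2(3): exp(t · J_2(3)) = e^(3t)·(I + t·N), where N is the 2×2 nilpotent shift.
  For a 1×1 block at λ = 3: exp(t · [3]) = [e^(3t)].

After assembling e^{tJ} and conjugating by P, we get:

e^{tA} =
  [-t*exp(3*t) + exp(3*t), t*exp(3*t), t*exp(3*t)]
  [t*exp(3*t), -t*exp(3*t) + exp(3*t), -t*exp(3*t)]
  [-2*t*exp(3*t), 2*t*exp(3*t), 2*t*exp(3*t) + exp(3*t)]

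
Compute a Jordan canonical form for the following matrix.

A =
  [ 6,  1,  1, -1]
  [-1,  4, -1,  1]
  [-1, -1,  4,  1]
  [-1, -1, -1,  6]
J_2(5) ⊕ J_1(5) ⊕ J_1(5)

The characteristic polynomial is
  det(x·I − A) = x^4 - 20*x^3 + 150*x^2 - 500*x + 625 = (x - 5)^4

Eigenvalues and multiplicities (the geometric multiplicity of λ is n − rank(A − λI), which equals the number of Jordan blocks for λ):
  λ = 5: algebraic multiplicity = 4, geometric multiplicity = 3

Determining the block sizes for each eigenvalue:
  λ = 5: 3 blocks summing to 4 forces exactly one block of size 2 and the rest size 1 → block sizes [2, 1, 1]

Assembling the blocks gives a Jordan form
J =
  [5, 1, 0, 0]
  [0, 5, 0, 0]
  [0, 0, 5, 0]
  [0, 0, 0, 5]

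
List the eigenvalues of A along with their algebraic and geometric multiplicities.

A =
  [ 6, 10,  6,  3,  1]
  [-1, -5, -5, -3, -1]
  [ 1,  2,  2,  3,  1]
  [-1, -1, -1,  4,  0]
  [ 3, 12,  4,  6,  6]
λ = -3: alg = 1, geom = 1; λ = 4: alg = 4, geom = 2

Step 1 — factor the characteristic polynomial to read off the algebraic multiplicities:
  χ_A(x) = (x - 4)^4*(x + 3)

Step 2 — compute geometric multiplicities via the rank-nullity identity g(λ) = n − rank(A − λI):
  rank(A − (-3)·I) = 4, so dim ker(A − (-3)·I) = n − 4 = 1
  rank(A − (4)·I) = 3, so dim ker(A − (4)·I) = n − 3 = 2

Summary:
  λ = -3: algebraic multiplicity = 1, geometric multiplicity = 1
  λ = 4: algebraic multiplicity = 4, geometric multiplicity = 2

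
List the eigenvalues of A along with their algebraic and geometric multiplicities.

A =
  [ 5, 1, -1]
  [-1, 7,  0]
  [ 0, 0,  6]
λ = 6: alg = 3, geom = 1

Step 1 — factor the characteristic polynomial to read off the algebraic multiplicities:
  χ_A(x) = (x - 6)^3

Step 2 — compute geometric multiplicities via the rank-nullity identity g(λ) = n − rank(A − λI):
  rank(A − (6)·I) = 2, so dim ker(A − (6)·I) = n − 2 = 1

Summary:
  λ = 6: algebraic multiplicity = 3, geometric multiplicity = 1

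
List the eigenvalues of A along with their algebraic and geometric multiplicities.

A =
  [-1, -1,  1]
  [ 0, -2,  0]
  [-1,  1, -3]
λ = -2: alg = 3, geom = 2

Step 1 — factor the characteristic polynomial to read off the algebraic multiplicities:
  χ_A(x) = (x + 2)^3

Step 2 — compute geometric multiplicities via the rank-nullity identity g(λ) = n − rank(A − λI):
  rank(A − (-2)·I) = 1, so dim ker(A − (-2)·I) = n − 1 = 2

Summary:
  λ = -2: algebraic multiplicity = 3, geometric multiplicity = 2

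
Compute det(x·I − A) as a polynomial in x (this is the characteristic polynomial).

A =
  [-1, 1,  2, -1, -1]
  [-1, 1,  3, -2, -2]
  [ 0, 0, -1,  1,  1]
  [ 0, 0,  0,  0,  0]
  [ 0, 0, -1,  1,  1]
x^5

Expanding det(x·I − A) (e.g. by cofactor expansion or by noting that A is similar to its Jordan form J, which has the same characteristic polynomial as A) gives
  χ_A(x) = x^5
which factors as x^5. The eigenvalues (with algebraic multiplicities) are λ = 0 with multiplicity 5.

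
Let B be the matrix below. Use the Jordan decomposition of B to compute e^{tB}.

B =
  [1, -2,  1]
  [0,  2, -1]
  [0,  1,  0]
e^{tB} =
  [exp(t), -t^2*exp(t)/2 - 2*t*exp(t), t^2*exp(t)/2 + t*exp(t)]
  [0, t*exp(t) + exp(t), -t*exp(t)]
  [0, t*exp(t), -t*exp(t) + exp(t)]

Strategy: write B = P · J · P⁻¹ where J is a Jordan canonical form, so e^{tB} = P · e^{tJ} · P⁻¹, and e^{tJ} can be computed block-by-block.

B has Jordan form
J =
  [1, 1, 0]
  [0, 1, 1]
  [0, 0, 1]
(up to reordering of blocks).

Per-block formulas:
  For a 3×3 Jordan block J_3(1): exp(t · J_3(1)) = e^(1t)·(I + t·N + (t^2/2)·N^2), where N is the 3×3 nilpotent shift.

After assembling e^{tJ} and conjugating by P, we get:

e^{tB} =
  [exp(t), -t^2*exp(t)/2 - 2*t*exp(t), t^2*exp(t)/2 + t*exp(t)]
  [0, t*exp(t) + exp(t), -t*exp(t)]
  [0, t*exp(t), -t*exp(t) + exp(t)]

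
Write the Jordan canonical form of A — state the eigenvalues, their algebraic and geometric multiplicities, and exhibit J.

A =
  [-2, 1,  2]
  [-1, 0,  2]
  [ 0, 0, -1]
J_2(-1) ⊕ J_1(-1)

The characteristic polynomial is
  det(x·I − A) = x^3 + 3*x^2 + 3*x + 1 = (x + 1)^3

Eigenvalues and multiplicities (the geometric multiplicity of λ is n − rank(A − λI), which equals the number of Jordan blocks for λ):
  λ = -1: algebraic multiplicity = 3, geometric multiplicity = 2

Determining the block sizes for each eigenvalue:
  λ = -1: 2 blocks summing to 3 forces exactly one block of size 2 and the rest size 1 → block sizes [2, 1]

Assembling the blocks gives a Jordan form
J =
  [-1,  1,  0]
  [ 0, -1,  0]
  [ 0,  0, -1]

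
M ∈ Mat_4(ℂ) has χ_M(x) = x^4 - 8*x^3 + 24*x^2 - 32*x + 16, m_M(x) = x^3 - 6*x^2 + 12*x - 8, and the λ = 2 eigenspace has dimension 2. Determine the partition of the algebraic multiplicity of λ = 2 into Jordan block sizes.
Block sizes for λ = 2: [3, 1]

Step 1 — from the characteristic polynomial, algebraic multiplicity of λ = 2 is 4. From dim ker(M − (2)·I) = 2, there are exactly 2 Jordan blocks for λ = 2.
Step 2 — from the minimal polynomial, the factor (x − 2)^3 tells us the largest block for λ = 2 has size 3.
Step 3 — with total size 4, 2 blocks, and largest block 3, the block sizes (in nonincreasing order) are [3, 1].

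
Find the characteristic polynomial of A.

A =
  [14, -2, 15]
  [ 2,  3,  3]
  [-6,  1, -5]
x^3 - 12*x^2 + 48*x - 64

Expanding det(x·I − A) (e.g. by cofactor expansion or by noting that A is similar to its Jordan form J, which has the same characteristic polynomial as A) gives
  χ_A(x) = x^3 - 12*x^2 + 48*x - 64
which factors as (x - 4)^3. The eigenvalues (with algebraic multiplicities) are λ = 4 with multiplicity 3.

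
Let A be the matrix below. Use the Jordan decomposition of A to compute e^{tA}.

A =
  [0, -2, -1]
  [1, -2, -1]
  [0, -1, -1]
e^{tA} =
  [-t^2*exp(-t)/2 + t*exp(-t) + exp(-t), t^2*exp(-t)/2 - 2*t*exp(-t), t^2*exp(-t)/2 - t*exp(-t)]
  [t*exp(-t), -t*exp(-t) + exp(-t), -t*exp(-t)]
  [-t^2*exp(-t)/2, t^2*exp(-t)/2 - t*exp(-t), t^2*exp(-t)/2 + exp(-t)]

Strategy: write A = P · J · P⁻¹ where J is a Jordan canonical form, so e^{tA} = P · e^{tJ} · P⁻¹, and e^{tJ} can be computed block-by-block.

A has Jordan form
J =
  [-1,  1,  0]
  [ 0, -1,  1]
  [ 0,  0, -1]
(up to reordering of blocks).

Per-block formulas:
  For a 3×3 Jordan block J_3(-1): exp(t · J_3(-1)) = e^(-1t)·(I + t·N + (t^2/2)·N^2), where N is the 3×3 nilpotent shift.

After assembling e^{tJ} and conjugating by P, we get:

e^{tA} =
  [-t^2*exp(-t)/2 + t*exp(-t) + exp(-t), t^2*exp(-t)/2 - 2*t*exp(-t), t^2*exp(-t)/2 - t*exp(-t)]
  [t*exp(-t), -t*exp(-t) + exp(-t), -t*exp(-t)]
  [-t^2*exp(-t)/2, t^2*exp(-t)/2 - t*exp(-t), t^2*exp(-t)/2 + exp(-t)]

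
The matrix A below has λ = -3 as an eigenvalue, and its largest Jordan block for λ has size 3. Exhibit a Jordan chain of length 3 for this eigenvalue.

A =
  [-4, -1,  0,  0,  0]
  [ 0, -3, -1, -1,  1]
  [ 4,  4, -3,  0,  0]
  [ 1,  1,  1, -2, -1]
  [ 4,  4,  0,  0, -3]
A Jordan chain for λ = -3 of length 3:
v_1 = (1, -1, -4, 0, -4)ᵀ
v_2 = (-1, 0, 4, 1, 4)ᵀ
v_3 = (1, 0, 0, 0, 0)ᵀ

Let N = A − (-3)·I. We want v_3 with N^3 v_3 = 0 but N^2 v_3 ≠ 0; then v_{j-1} := N · v_j for j = 3, …, 2.

Pick v_3 = (1, 0, 0, 0, 0)ᵀ.
Then v_2 = N · v_3 = (-1, 0, 4, 1, 4)ᵀ.
Then v_1 = N · v_2 = (1, -1, -4, 0, -4)ᵀ.

Sanity check: (A − (-3)·I) v_1 = (0, 0, 0, 0, 0)ᵀ = 0. ✓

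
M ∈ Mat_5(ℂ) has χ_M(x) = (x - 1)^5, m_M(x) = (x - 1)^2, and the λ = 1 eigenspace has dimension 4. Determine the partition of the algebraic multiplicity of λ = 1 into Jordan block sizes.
Block sizes for λ = 1: [2, 1, 1, 1]

Step 1 — from the characteristic polynomial, algebraic multiplicity of λ = 1 is 5. From dim ker(M − (1)·I) = 4, there are exactly 4 Jordan blocks for λ = 1.
Step 2 — from the minimal polynomial, the factor (x − 1)^2 tells us the largest block for λ = 1 has size 2.
Step 3 — with total size 5, 4 blocks, and largest block 2, the block sizes (in nonincreasing order) are [2, 1, 1, 1].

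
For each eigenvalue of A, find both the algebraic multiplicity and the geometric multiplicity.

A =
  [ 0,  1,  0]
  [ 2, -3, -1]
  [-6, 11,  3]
λ = 0: alg = 3, geom = 1

Step 1 — factor the characteristic polynomial to read off the algebraic multiplicities:
  χ_A(x) = x^3

Step 2 — compute geometric multiplicities via the rank-nullity identity g(λ) = n − rank(A − λI):
  rank(A − (0)·I) = 2, so dim ker(A − (0)·I) = n − 2 = 1

Summary:
  λ = 0: algebraic multiplicity = 3, geometric multiplicity = 1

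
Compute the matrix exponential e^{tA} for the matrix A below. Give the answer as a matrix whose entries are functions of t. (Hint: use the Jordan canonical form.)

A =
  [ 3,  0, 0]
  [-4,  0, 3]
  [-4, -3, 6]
e^{tA} =
  [exp(3*t), 0, 0]
  [-4*t*exp(3*t), -3*t*exp(3*t) + exp(3*t), 3*t*exp(3*t)]
  [-4*t*exp(3*t), -3*t*exp(3*t), 3*t*exp(3*t) + exp(3*t)]

Strategy: write A = P · J · P⁻¹ where J is a Jordan canonical form, so e^{tA} = P · e^{tJ} · P⁻¹, and e^{tJ} can be computed block-by-block.

A has Jordan form
J =
  [3, 1, 0]
  [0, 3, 0]
  [0, 0, 3]
(up to reordering of blocks).

Per-block formulas:
  For a 1×1 block at λ = 3: exp(t · [3]) = [e^(3t)].
  For a 2×2 Jordan block J_2(3): exp(t · J_2(3)) = e^(3t)·(I + t·N), where N is the 2×2 nilpotent shift.

After assembling e^{tJ} and conjugating by P, we get:

e^{tA} =
  [exp(3*t), 0, 0]
  [-4*t*exp(3*t), -3*t*exp(3*t) + exp(3*t), 3*t*exp(3*t)]
  [-4*t*exp(3*t), -3*t*exp(3*t), 3*t*exp(3*t) + exp(3*t)]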